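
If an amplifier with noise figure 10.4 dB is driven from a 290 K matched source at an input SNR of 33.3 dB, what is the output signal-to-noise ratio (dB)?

22.9 dB

By definition F = SNR_in/SNR_out, so in dB: SNR_out = SNR_in − NF
SNR_out = 33.3 − 10.4 = 22.9 dB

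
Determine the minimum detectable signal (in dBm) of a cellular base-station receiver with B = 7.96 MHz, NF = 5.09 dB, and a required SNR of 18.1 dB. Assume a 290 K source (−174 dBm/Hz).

−81.8 dBm

Sensitivity = −174 + 10 log₁₀(B) + NF + SNR_min
= −174 + 69.01 + 5.09 + 18.1
= −81.80 dBm → −81.8 dBm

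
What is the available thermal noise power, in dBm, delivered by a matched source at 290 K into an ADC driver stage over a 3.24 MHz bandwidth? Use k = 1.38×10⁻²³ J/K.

P_n = kTB = 1.38×10⁻²³ × 290 × 3.24×10⁶ = 1.30×10⁻¹⁴ W
In dBm: 10 log₁₀(1.30×10⁻¹⁴ / 10⁻³) = −108.9 dBm

−108.9 dBm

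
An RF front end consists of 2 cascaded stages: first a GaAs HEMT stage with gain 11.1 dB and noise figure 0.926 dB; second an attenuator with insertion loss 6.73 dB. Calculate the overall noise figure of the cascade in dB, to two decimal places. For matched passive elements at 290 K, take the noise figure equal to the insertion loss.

Convert to linear (a loss of L dB is a gain of −L dB): F_i = 10^(NF_i/10), G_i = 10^(G_i,dB/10)
  Stage 1: F_1 = 10^(0.926/10) = 1.238, G_1 = 10^(11.1/10) = 12.88
  Stage 2: F_2 = 10^(6.73/10) = 4.710, G_2 = 10^(−6.73/10) = 0.2123
Friis cascade:
  F = 1.238 + (4.710 − 1)/12.88 = 1.526
NF = 10 log₁₀(1.526) = 1.83 dB

1.83 dB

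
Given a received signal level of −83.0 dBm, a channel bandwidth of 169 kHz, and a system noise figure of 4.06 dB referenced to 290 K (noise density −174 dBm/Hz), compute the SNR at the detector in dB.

Noise floor: N = −174 + 10 log₁₀(B) + NF
10 log₁₀(1.69×10⁵) = 52.28 dB
N = −174 + 52.28 + 4.06 = −117.66 dBm
SNR = P_sig − N = −83.0 − (−117.66) = 34.66 dB → 34.7 dB

34.7 dB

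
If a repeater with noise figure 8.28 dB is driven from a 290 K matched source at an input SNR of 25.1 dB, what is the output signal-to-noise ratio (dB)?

16.82 dB

By definition F = SNR_in/SNR_out, so in dB: SNR_out = SNR_in − NF
SNR_out = 25.1 − 8.28 = 16.82 dB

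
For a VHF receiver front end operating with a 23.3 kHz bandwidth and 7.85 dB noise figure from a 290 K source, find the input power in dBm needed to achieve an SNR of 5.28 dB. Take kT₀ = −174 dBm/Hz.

Sensitivity = −174 + 10 log₁₀(B) + NF + SNR_min
= −174 + 43.67 + 7.85 + 5.28
= −117.20 dBm → −117.2 dBm

−117.2 dBm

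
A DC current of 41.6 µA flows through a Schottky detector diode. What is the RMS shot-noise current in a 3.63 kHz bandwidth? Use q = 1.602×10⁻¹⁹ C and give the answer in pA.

I_n = √(2qI·B)
2qI·B = 2 × 1.602×10⁻¹⁹ × 4.16×10⁻⁵ × 3.63×10³ = 4.84×10⁻²⁰ A²
I_n = √(4.84×10⁻²⁰) = 2.20×10⁻¹⁰ A = 220 pA

220 pA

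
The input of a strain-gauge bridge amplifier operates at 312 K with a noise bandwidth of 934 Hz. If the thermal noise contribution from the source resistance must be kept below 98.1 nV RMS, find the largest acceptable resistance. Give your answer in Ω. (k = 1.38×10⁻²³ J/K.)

Johnson–Nyquist: V_n = √(4kTRB) ⇒ R = V_n² / (4kTB)
4kTB = 4 × 1.38×10⁻²³ × 312 × 9.34×10² = 1.61×10⁻¹⁷
R = (9.81×10⁻⁸)² / 1.61×10⁻¹⁷ = 5.98×10² Ω = 598 Ω

598 Ω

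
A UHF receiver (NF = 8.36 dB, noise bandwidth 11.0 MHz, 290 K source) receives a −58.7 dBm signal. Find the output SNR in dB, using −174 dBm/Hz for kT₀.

36.5 dB

Noise floor: N = −174 + 10 log₁₀(B) + NF
10 log₁₀(1.10×10⁷) = 70.41 dB
N = −174 + 70.41 + 8.36 = −95.23 dBm
SNR = P_sig − N = −58.7 − (−95.23) = 36.53 dB → 36.5 dB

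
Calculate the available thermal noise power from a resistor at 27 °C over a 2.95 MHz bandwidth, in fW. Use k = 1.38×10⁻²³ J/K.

T = 27 °C + 273.15 = 300.15 K
P_n = kTB = 1.38×10⁻²³ × 300.15 × 2.95×10⁶ = 1.22×10⁻¹⁴ W = 12.2 fW

12.2 fW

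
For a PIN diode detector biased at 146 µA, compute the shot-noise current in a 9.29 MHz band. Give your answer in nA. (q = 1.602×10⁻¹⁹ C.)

20.8 nA

I_n = √(2qI·B)
2qI·B = 2 × 1.602×10⁻¹⁹ × 1.46×10⁻⁴ × 9.29×10⁶ = 4.35×10⁻¹⁶ A²
I_n = √(4.35×10⁻¹⁶) = 2.08×10⁻⁸ A = 20.8 nA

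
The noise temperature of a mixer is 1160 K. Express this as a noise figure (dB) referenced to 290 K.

6.99 dB

F = 1 + T_e/T₀ = 1 + 1160/290 = 5
NF = 10 log₁₀(5) = 6.99 dB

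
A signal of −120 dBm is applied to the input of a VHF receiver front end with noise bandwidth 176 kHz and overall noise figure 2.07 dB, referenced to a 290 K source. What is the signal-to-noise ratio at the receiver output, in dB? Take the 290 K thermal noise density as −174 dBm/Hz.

Noise floor: N = −174 + 10 log₁₀(B) + NF
10 log₁₀(1.76×10⁵) = 52.46 dB
N = −174 + 52.46 + 2.07 = −119.47 dBm
SNR = P_sig − N = −120 − (−119.47) = −0.53 dB → −0.5 dB

−0.5 dB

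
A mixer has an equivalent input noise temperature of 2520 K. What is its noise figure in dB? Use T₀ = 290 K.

F = 1 + T_e/T₀ = 1 + 2520/290 = 9.68966
NF = 10 log₁₀(9.68966) = 9.86 dB

9.86 dB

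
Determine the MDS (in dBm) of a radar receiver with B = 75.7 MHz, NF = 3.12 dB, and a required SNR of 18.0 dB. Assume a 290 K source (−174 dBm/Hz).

−74.1 dBm

Sensitivity = −174 + 10 log₁₀(B) + NF + SNR_min
= −174 + 78.79 + 3.12 + 18.0
= −74.09 dBm → −74.1 dBm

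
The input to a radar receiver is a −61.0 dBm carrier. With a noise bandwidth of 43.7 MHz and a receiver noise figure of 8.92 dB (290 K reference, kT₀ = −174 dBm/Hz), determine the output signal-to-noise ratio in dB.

27.7 dB

Noise floor: N = −174 + 10 log₁₀(B) + NF
10 log₁₀(4.37×10⁷) = 76.4 dB
N = −174 + 76.4 + 8.92 = −88.68 dBm
SNR = P_sig − N = −61.0 − (−88.68) = 27.68 dB → 27.7 dB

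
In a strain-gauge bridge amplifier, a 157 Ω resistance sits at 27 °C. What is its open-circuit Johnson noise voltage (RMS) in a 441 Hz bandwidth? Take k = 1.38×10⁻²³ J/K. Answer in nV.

33.9 nV

T = 27 °C + 273.15 = 300.15 K
V_n = √(4kTRB)
4kTRB = 4 × 1.38×10⁻²³ × 300.15 × 1.57×10² × 4.41×10² = 1.15×10⁻¹⁵ V²
V_n = √(1.15×10⁻¹⁵) = 3.39×10⁻⁸ V = 33.9 nV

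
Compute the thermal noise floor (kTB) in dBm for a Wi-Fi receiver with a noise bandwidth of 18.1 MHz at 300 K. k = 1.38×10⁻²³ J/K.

P_n = kTB = 1.38×10⁻²³ × 300 × 1.81×10⁷ = 7.49×10⁻¹⁴ W
In dBm: 10 log₁₀(7.49×10⁻¹⁴ / 10⁻³) = −101.3 dBm

−101.3 dBm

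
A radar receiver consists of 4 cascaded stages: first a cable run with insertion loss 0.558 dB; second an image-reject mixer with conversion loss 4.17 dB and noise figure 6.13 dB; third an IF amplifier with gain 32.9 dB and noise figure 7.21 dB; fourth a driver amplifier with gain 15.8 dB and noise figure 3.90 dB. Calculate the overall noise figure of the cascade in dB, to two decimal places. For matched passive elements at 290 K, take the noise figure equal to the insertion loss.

Convert to linear (a loss of L dB is a gain of −L dB): F_i = 10^(NF_i/10), G_i = 10^(G_i,dB/10)
  Stage 1: F_1 = 10^(0.558/10) = 1.137, G_1 = 10^(−0.558/10) = 0.8794
  Stage 2: F_2 = 10^(6.13/10) = 4.102, G_2 = 10^(−4.17/10) = 0.3828
  Stage 3: F_3 = 10^(7.21/10) = 5.260, G_3 = 10^(32.9/10) = 1950
  Stage 4: F_4 = 10^(3.90/10) = 2.455, G_4 = 10^(15.8/10) = 38.02
Friis cascade:
  F = 1.137 + (4.102 − 1)/0.8794 + (5.260 − 1)/0.3367 + (2.455 − 1)/656.4 = 17.32
NF = 10 log₁₀(17.32) = 12.39 dB

12.39 dB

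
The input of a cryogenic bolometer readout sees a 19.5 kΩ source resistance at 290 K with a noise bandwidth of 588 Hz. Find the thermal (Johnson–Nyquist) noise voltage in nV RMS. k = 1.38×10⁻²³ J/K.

V_n = √(4kTRB)
4kTRB = 4 × 1.38×10⁻²³ × 290 × 1.95×10⁴ × 5.88×10² = 1.84×10⁻¹³ V²
V_n = √(1.84×10⁻¹³) = 4.28×10⁻⁷ V = 428 nV

428 nV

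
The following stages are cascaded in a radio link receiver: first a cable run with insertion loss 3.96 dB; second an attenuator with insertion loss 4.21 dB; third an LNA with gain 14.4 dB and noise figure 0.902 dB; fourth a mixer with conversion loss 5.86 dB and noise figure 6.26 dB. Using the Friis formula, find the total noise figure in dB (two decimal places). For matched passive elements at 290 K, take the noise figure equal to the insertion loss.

Convert to linear (a loss of L dB is a gain of −L dB): F_i = 10^(NF_i/10), G_i = 10^(G_i,dB/10)
  Stage 1: F_1 = 10^(3.96/10) = 2.489, G_1 = 10^(−3.96/10) = 0.4018
  Stage 2: F_2 = 10^(4.21/10) = 2.636, G_2 = 10^(−4.21/10) = 0.3793
  Stage 3: F_3 = 10^(0.902/10) = 1.231, G_3 = 10^(14.4/10) = 27.54
  Stage 4: F_4 = 10^(6.26/10) = 4.227, G_4 = 10^(−5.86/10) = 0.2594
Friis cascade:
  F = 2.489 + (2.636 − 1)/0.4018 + (1.231 − 1)/0.1524 + (4.227 − 1)/4.198 = 8.845
NF = 10 log₁₀(8.845) = 9.47 dB

9.47 dB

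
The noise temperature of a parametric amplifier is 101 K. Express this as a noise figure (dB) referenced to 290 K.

1.30 dB

F = 1 + T_e/T₀ = 1 + 101/290 = 1.34828
NF = 10 log₁₀(1.34828) = 1.30 dB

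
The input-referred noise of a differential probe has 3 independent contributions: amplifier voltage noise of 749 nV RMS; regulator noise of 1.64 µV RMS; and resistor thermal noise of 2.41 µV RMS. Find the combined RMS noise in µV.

3.01 µV

Uncorrelated sources add in power (mean-square): V_tot = √(ΣV_i²)
V_tot = √[(7.49×10⁻⁷)² + (1.64×10⁻⁶)² + (2.41×10⁻⁶)²] = 3.01×10⁻⁶ V = 3.01 µV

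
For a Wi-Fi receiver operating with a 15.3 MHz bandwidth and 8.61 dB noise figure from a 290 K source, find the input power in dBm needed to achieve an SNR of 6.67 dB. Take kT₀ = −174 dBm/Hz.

Sensitivity = −174 + 10 log₁₀(B) + NF + SNR_min
= −174 + 71.85 + 8.61 + 6.67
= −86.87 dBm → −86.9 dBm

−86.9 dBm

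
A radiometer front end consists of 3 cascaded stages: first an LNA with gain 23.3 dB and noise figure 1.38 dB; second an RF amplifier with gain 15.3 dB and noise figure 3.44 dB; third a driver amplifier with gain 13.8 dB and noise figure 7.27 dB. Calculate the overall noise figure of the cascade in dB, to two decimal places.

Convert to linear (a loss of L dB is a gain of −L dB): F_i = 10^(NF_i/10), G_i = 10^(G_i,dB/10)
  Stage 1: F_1 = 10^(1.38/10) = 1.374, G_1 = 10^(23.3/10) = 213.8
  Stage 2: F_2 = 10^(3.44/10) = 2.208, G_2 = 10^(15.3/10) = 33.88
  Stage 3: F_3 = 10^(7.27/10) = 5.333, G_3 = 10^(13.8/10) = 23.99
Friis cascade:
  F = 1.374 + (2.208 − 1)/213.8 + (5.333 − 1)/7244 = 1.380
NF = 10 log₁₀(1.380) = 1.40 dB

1.40 dB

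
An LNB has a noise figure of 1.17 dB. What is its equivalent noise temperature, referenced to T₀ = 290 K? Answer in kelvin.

89.7 K

F = 10^(1.17/10) = 1.30918
T_e = (F − 1)·T₀ = (1.30918 − 1) × 290 = 89.7 K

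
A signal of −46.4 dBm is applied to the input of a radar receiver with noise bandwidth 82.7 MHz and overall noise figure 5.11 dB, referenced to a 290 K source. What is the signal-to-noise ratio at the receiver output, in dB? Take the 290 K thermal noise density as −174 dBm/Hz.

43.3 dB

Noise floor: N = −174 + 10 log₁₀(B) + NF
10 log₁₀(8.27×10⁷) = 79.18 dB
N = −174 + 79.18 + 5.11 = −89.71 dBm
SNR = P_sig − N = −46.4 − (−89.71) = 43.31 dB → 43.3 dB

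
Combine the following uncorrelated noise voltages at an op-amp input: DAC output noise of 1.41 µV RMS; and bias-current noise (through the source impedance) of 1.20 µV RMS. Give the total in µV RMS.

1.85 µV

Uncorrelated sources add in power (mean-square): V_tot = √(ΣV_i²)
V_tot = √[(1.41×10⁻⁶)² + (1.20×10⁻⁶)²] = 1.85×10⁻⁶ V = 1.85 µV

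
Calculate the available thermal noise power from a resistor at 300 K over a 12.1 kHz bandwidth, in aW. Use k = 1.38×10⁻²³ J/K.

50.1 aW

P_n = kTB = 1.38×10⁻²³ × 300 × 1.21×10⁴ = 5.01×10⁻¹⁷ W = 50.1 aW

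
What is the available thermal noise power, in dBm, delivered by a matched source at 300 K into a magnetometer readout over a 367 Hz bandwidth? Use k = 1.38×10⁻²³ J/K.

−148.2 dBm

P_n = kTB = 1.38×10⁻²³ × 300 × 3.67×10² = 1.52×10⁻¹⁸ W
In dBm: 10 log₁₀(1.52×10⁻¹⁸ / 10⁻³) = −148.2 dBm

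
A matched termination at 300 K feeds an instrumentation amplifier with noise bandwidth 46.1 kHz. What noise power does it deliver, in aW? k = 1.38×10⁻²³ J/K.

191 aW

P_n = kTB = 1.38×10⁻²³ × 300 × 4.61×10⁴ = 1.91×10⁻¹⁶ W = 191 aW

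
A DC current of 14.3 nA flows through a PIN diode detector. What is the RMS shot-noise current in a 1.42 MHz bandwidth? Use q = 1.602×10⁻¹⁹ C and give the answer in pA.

80.7 pA

I_n = √(2qI·B)
2qI·B = 2 × 1.602×10⁻¹⁹ × 1.43×10⁻⁸ × 1.42×10⁶ = 6.51×10⁻²¹ A²
I_n = √(6.51×10⁻²¹) = 8.07×10⁻¹¹ A = 80.7 pA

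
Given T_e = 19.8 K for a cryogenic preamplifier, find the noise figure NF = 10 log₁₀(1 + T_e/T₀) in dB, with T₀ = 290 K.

0.287 dB

F = 1 + T_e/T₀ = 1 + 19.8/290 = 1.06828
NF = 10 log₁₀(1.06828) = 0.287 dB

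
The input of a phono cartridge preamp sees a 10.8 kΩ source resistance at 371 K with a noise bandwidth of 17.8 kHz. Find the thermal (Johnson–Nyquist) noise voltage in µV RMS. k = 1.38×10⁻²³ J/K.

1.98 µV

V_n = √(4kTRB)
4kTRB = 4 × 1.38×10⁻²³ × 371 × 1.08×10⁴ × 1.78×10⁴ = 3.94×10⁻¹² V²
V_n = √(3.94×10⁻¹²) = 1.98×10⁻⁶ V = 1.98 µV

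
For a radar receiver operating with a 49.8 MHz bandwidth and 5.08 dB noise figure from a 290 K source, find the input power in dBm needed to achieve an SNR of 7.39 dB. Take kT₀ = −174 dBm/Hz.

Sensitivity = −174 + 10 log₁₀(B) + NF + SNR_min
= −174 + 76.97 + 5.08 + 7.39
= −84.56 dBm → −84.6 dBm

−84.6 dBm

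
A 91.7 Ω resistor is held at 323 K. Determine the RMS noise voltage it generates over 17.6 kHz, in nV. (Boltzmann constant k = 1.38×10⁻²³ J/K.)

V_n = √(4kTRB)
4kTRB = 4 × 1.38×10⁻²³ × 323 × 9.17×10¹ × 1.76×10⁴ = 2.88×10⁻¹⁴ V²
V_n = √(2.88×10⁻¹⁴) = 1.70×10⁻⁷ V = 170 nV

170 nV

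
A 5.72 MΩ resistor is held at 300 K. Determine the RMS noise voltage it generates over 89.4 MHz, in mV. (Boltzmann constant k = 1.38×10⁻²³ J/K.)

2.91 mV

V_n = √(4kTRB)
4kTRB = 4 × 1.38×10⁻²³ × 300 × 5.72×10⁶ × 8.94×10⁷ = 8.47×10⁻⁶ V²
V_n = √(8.47×10⁻⁶) = 2.91×10⁻³ V = 2.91 mV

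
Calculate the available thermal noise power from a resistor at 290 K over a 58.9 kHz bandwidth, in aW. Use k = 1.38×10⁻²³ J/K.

P_n = kTB = 1.38×10⁻²³ × 290 × 5.89×10⁴ = 2.36×10⁻¹⁶ W = 236 aW

236 aW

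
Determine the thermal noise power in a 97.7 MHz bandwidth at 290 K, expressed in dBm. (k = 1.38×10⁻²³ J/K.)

−94.1 dBm

P_n = kTB = 1.38×10⁻²³ × 290 × 9.77×10⁷ = 3.91×10⁻¹³ W
In dBm: 10 log₁₀(3.91×10⁻¹³ / 10⁻³) = −94.1 dBm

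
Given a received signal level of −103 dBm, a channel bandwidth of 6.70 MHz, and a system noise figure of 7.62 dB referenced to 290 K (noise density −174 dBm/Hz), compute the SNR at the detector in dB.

Noise floor: N = −174 + 10 log₁₀(B) + NF
10 log₁₀(6.70×10⁶) = 68.26 dB
N = −174 + 68.26 + 7.62 = −98.12 dBm
SNR = P_sig − N = −103 − (−98.12) = −4.88 dB → −4.9 dB

−4.9 dB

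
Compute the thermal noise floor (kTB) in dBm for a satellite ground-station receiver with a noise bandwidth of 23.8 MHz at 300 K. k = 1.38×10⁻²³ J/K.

P_n = kTB = 1.38×10⁻²³ × 300 × 2.38×10⁷ = 9.85×10⁻¹⁴ W
In dBm: 10 log₁₀(9.85×10⁻¹⁴ / 10⁻³) = −100.1 dBm

−100.1 dBm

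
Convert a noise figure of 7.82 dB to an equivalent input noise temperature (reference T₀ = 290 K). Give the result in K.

F = 10^(7.82/10) = 6.05341
T_e = (F − 1)·T₀ = (6.05341 − 1) × 290 = 1465 K

1465 K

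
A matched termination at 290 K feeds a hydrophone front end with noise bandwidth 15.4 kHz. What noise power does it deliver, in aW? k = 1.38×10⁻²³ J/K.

61.6 aW

P_n = kTB = 1.38×10⁻²³ × 290 × 1.54×10⁴ = 6.16×10⁻¹⁷ W = 61.6 aW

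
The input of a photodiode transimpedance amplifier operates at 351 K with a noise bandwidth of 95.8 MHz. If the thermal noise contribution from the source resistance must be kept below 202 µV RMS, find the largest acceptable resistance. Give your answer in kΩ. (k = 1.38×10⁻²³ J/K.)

22.0 kΩ

Johnson–Nyquist: V_n = √(4kTRB) ⇒ R = V_n² / (4kTB)
4kTB = 4 × 1.38×10⁻²³ × 351 × 9.58×10⁷ = 1.86×10⁻¹²
R = (2.02×10⁻⁴)² / 1.86×10⁻¹² = 2.20×10⁴ Ω = 22.0 kΩ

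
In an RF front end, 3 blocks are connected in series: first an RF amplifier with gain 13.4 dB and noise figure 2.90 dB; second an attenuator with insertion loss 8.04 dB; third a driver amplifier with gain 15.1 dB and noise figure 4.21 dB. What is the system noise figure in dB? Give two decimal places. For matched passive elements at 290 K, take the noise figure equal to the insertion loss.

Convert to linear (a loss of L dB is a gain of −L dB): F_i = 10^(NF_i/10), G_i = 10^(G_i,dB/10)
  Stage 1: F_1 = 10^(2.90/10) = 1.950, G_1 = 10^(13.4/10) = 21.88
  Stage 2: F_2 = 10^(8.04/10) = 6.368, G_2 = 10^(−8.04/10) = 0.1570
  Stage 3: F_3 = 10^(4.21/10) = 2.636, G_3 = 10^(15.1/10) = 32.36
Friis cascade:
  F = 1.950 + (6.368 − 1)/21.88 + (2.636 − 1)/3.436 = 2.671
NF = 10 log₁₀(2.671) = 4.27 dB

4.27 dB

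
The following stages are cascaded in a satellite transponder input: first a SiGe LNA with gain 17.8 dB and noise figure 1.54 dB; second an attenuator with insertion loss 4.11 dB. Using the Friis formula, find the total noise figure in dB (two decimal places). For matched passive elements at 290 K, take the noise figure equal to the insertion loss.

Convert to linear (a loss of L dB is a gain of −L dB): F_i = 10^(NF_i/10), G_i = 10^(G_i,dB/10)
  Stage 1: F_1 = 10^(1.54/10) = 1.426, G_1 = 10^(17.8/10) = 60.26
  Stage 2: F_2 = 10^(4.11/10) = 2.576, G_2 = 10^(−4.11/10) = 0.3882
Friis cascade:
  F = 1.426 + (2.576 − 1)/60.26 = 1.452
NF = 10 log₁₀(1.452) = 1.62 dB

1.62 dB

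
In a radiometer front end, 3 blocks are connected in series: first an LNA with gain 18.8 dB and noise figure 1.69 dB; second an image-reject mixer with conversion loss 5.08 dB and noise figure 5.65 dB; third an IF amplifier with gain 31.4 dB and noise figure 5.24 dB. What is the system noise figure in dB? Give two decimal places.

2.07 dB

Convert to linear (a loss of L dB is a gain of −L dB): F_i = 10^(NF_i/10), G_i = 10^(G_i,dB/10)
  Stage 1: F_1 = 10^(1.69/10) = 1.476, G_1 = 10^(18.8/10) = 75.86
  Stage 2: F_2 = 10^(5.65/10) = 3.673, G_2 = 10^(−5.08/10) = 0.3105
  Stage 3: F_3 = 10^(5.24/10) = 3.342, G_3 = 10^(31.4/10) = 1380
Friis cascade:
  F = 1.476 + (3.673 − 1)/75.86 + (3.342 − 1)/23.55 = 1.610
NF = 10 log₁₀(1.610) = 2.07 dB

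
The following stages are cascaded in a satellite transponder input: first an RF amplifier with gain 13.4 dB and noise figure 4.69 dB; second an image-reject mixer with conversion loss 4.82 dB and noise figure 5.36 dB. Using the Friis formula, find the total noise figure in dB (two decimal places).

4.85 dB

Convert to linear (a loss of L dB is a gain of −L dB): F_i = 10^(NF_i/10), G_i = 10^(G_i,dB/10)
  Stage 1: F_1 = 10^(4.69/10) = 2.944, G_1 = 10^(13.4/10) = 21.88
  Stage 2: F_2 = 10^(5.36/10) = 3.436, G_2 = 10^(−4.82/10) = 0.3296
Friis cascade:
  F = 2.944 + (3.436 − 1)/21.88 = 3.056
NF = 10 log₁₀(3.056) = 4.85 dB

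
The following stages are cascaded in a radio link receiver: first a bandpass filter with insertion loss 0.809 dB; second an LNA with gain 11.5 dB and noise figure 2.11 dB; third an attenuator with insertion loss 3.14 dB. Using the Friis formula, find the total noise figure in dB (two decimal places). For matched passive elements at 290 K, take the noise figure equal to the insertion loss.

Convert to linear (a loss of L dB is a gain of −L dB): F_i = 10^(NF_i/10), G_i = 10^(G_i,dB/10)
  Stage 1: F_1 = 10^(0.809/10) = 1.205, G_1 = 10^(−0.809/10) = 0.8300
  Stage 2: F_2 = 10^(2.11/10) = 1.626, G_2 = 10^(11.5/10) = 14.13
  Stage 3: F_3 = 10^(3.14/10) = 2.061, G_3 = 10^(−3.14/10) = 0.4853
Friis cascade:
  F = 1.205 + (1.626 − 1)/0.8300 + (2.061 − 1)/11.72 = 2.049
NF = 10 log₁₀(2.049) = 3.12 dB

3.12 dB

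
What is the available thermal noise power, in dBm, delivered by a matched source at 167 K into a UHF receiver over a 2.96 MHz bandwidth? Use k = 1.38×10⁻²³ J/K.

P_n = kTB = 1.38×10⁻²³ × 167 × 2.96×10⁶ = 6.82×10⁻¹⁵ W
In dBm: 10 log₁₀(6.82×10⁻¹⁵ / 10⁻³) = −111.7 dBm

−111.7 dBm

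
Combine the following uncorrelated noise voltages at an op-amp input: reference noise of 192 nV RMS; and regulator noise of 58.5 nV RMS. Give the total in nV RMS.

201 nV

Uncorrelated sources add in power (mean-square): V_tot = √(ΣV_i²)
V_tot = √[(1.92×10⁻⁷)² + (5.85×10⁻⁸)²] = 2.01×10⁻⁷ V = 201 nV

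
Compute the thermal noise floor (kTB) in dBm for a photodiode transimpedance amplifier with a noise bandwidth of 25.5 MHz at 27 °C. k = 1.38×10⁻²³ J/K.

−99.8 dBm

T = 27 °C + 273.15 = 300.15 K
P_n = kTB = 1.38×10⁻²³ × 300.15 × 2.55×10⁷ = 1.06×10⁻¹³ W
In dBm: 10 log₁₀(1.06×10⁻¹³ / 10⁻³) = −99.8 dBm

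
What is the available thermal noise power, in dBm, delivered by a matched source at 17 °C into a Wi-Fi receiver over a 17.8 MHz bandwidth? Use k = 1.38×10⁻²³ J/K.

T = 17 °C + 273.15 = 290.15 K
P_n = kTB = 1.38×10⁻²³ × 290.15 × 1.78×10⁷ = 7.13×10⁻¹⁴ W
In dBm: 10 log₁₀(7.13×10⁻¹⁴ / 10⁻³) = −101.5 dBm

−101.5 dBm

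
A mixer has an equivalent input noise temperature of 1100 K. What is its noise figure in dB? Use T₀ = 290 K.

6.81 dB

F = 1 + T_e/T₀ = 1 + 1100/290 = 4.7931
NF = 10 log₁₀(4.7931) = 6.81 dB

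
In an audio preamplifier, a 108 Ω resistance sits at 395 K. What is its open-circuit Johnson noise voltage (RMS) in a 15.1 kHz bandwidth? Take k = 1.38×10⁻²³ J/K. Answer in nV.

189 nV

V_n = √(4kTRB)
4kTRB = 4 × 1.38×10⁻²³ × 395 × 1.08×10² × 1.51×10⁴ = 3.56×10⁻¹⁴ V²
V_n = √(3.56×10⁻¹⁴) = 1.89×10⁻⁷ V = 189 nV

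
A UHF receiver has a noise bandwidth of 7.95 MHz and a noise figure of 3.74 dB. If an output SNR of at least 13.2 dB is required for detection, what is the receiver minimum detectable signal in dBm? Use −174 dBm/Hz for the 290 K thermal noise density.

Sensitivity = −174 + 10 log₁₀(B) + NF + SNR_min
= −174 + 69 + 3.74 + 13.2
= −88.06 dBm → −88.1 dBm

−88.1 dBm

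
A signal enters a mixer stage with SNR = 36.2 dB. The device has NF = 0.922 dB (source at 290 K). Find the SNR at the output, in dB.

35.278 dB

By definition F = SNR_in/SNR_out, so in dB: SNR_out = SNR_in − NF
SNR_out = 36.2 − 0.922 = 35.278 dB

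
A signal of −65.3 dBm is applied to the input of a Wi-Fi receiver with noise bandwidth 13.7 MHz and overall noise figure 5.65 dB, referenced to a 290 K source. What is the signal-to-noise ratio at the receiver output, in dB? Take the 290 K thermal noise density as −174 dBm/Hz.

31.7 dB

Noise floor: N = −174 + 10 log₁₀(B) + NF
10 log₁₀(1.37×10⁷) = 71.37 dB
N = −174 + 71.37 + 5.65 = −96.98 dBm
SNR = P_sig − N = −65.3 − (−96.98) = 31.68 dB → 31.7 dB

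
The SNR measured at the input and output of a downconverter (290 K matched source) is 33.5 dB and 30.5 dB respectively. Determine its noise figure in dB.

3.0 dB

NF (dB) = SNR_in(dB) − SNR_out(dB) when the source is at T₀
NF = 33.5 − 30.5 = 3.0 dB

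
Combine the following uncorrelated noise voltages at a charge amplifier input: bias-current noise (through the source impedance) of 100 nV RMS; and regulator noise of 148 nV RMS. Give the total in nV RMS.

Uncorrelated sources add in power (mean-square): V_tot = √(ΣV_i²)
V_tot = √[(1.00×10⁻⁷)² + (1.48×10⁻⁷)²] = 1.79×10⁻⁷ V = 179 nV

179 nV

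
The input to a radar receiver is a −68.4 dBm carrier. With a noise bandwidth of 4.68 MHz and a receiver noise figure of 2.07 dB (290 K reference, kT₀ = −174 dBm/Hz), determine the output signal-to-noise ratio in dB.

Noise floor: N = −174 + 10 log₁₀(B) + NF
10 log₁₀(4.68×10⁶) = 66.7 dB
N = −174 + 66.7 + 2.07 = −105.23 dBm
SNR = P_sig − N = −68.4 − (−105.23) = 36.83 dB → 36.8 dB

36.8 dB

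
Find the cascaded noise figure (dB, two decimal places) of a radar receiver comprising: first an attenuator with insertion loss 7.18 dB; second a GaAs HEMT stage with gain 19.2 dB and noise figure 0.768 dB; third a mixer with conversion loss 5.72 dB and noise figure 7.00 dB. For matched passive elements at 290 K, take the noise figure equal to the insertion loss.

8.12 dB

Convert to linear (a loss of L dB is a gain of −L dB): F_i = 10^(NF_i/10), G_i = 10^(G_i,dB/10)
  Stage 1: F_1 = 10^(7.18/10) = 5.224, G_1 = 10^(−7.18/10) = 0.1914
  Stage 2: F_2 = 10^(0.768/10) = 1.193, G_2 = 10^(19.2/10) = 83.18
  Stage 3: F_3 = 10^(7.00/10) = 5.012, G_3 = 10^(−5.72/10) = 0.2679
Friis cascade:
  F = 5.224 + (1.193 − 1)/0.1914 + (5.012 − 1)/15.92 = 6.486
NF = 10 log₁₀(6.486) = 8.12 dB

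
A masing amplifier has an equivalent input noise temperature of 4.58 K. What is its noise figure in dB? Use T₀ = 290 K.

0.068 dB

F = 1 + T_e/T₀ = 1 + 4.58/290 = 1.01579
NF = 10 log₁₀(1.01579) = 0.068 dB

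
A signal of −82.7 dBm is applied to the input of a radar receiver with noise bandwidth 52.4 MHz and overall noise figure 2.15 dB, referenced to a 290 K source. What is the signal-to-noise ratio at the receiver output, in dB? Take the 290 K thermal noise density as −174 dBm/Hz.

12.0 dB

Noise floor: N = −174 + 10 log₁₀(B) + NF
10 log₁₀(5.24×10⁷) = 77.19 dB
N = −174 + 77.19 + 2.15 = −94.66 dBm
SNR = P_sig − N = −82.7 − (−94.66) = 11.96 dB → 12.0 dB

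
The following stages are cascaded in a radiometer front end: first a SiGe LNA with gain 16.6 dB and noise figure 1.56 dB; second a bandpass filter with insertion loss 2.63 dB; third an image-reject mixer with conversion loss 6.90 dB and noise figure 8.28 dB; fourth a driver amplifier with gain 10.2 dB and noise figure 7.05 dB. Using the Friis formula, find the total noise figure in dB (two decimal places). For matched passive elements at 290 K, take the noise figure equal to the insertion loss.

3.94 dB

Convert to linear (a loss of L dB is a gain of −L dB): F_i = 10^(NF_i/10), G_i = 10^(G_i,dB/10)
  Stage 1: F_1 = 10^(1.56/10) = 1.432, G_1 = 10^(16.6/10) = 45.71
  Stage 2: F_2 = 10^(2.63/10) = 1.832, G_2 = 10^(−2.63/10) = 0.5458
  Stage 3: F_3 = 10^(8.28/10) = 6.730, G_3 = 10^(−6.90/10) = 0.2042
  Stage 4: F_4 = 10^(7.05/10) = 5.070, G_4 = 10^(10.2/10) = 10.47
Friis cascade:
  F = 1.432 + (1.832 − 1)/45.71 + (6.730 − 1)/24.95 + (5.070 − 1)/5.093 = 2.479
NF = 10 log₁₀(2.479) = 3.94 dB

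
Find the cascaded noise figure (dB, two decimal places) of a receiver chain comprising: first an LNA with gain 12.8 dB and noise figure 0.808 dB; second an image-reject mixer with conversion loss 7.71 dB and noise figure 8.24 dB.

Convert to linear (a loss of L dB is a gain of −L dB): F_i = 10^(NF_i/10), G_i = 10^(G_i,dB/10)
  Stage 1: F_1 = 10^(0.808/10) = 1.204, G_1 = 10^(12.8/10) = 19.05
  Stage 2: F_2 = 10^(8.24/10) = 6.668, G_2 = 10^(−7.71/10) = 0.1694
Friis cascade:
  F = 1.204 + (6.668 − 1)/19.05 = 1.502
NF = 10 log₁₀(1.502) = 1.77 dB

1.77 dB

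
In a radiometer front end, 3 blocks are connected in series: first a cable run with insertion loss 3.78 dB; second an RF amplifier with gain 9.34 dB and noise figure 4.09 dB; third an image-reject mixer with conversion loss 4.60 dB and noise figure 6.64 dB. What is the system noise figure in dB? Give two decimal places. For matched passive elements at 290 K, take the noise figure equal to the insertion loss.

Convert to linear (a loss of L dB is a gain of −L dB): F_i = 10^(NF_i/10), G_i = 10^(G_i,dB/10)
  Stage 1: F_1 = 10^(3.78/10) = 2.388, G_1 = 10^(−3.78/10) = 0.4188
  Stage 2: F_2 = 10^(4.09/10) = 2.564, G_2 = 10^(9.34/10) = 8.590
  Stage 3: F_3 = 10^(6.64/10) = 4.613, G_3 = 10^(−4.60/10) = 0.3467
Friis cascade:
  F = 2.388 + (2.564 − 1)/0.4188 + (4.613 − 1)/3.597 = 7.128
NF = 10 log₁₀(7.128) = 8.53 dB

8.53 dB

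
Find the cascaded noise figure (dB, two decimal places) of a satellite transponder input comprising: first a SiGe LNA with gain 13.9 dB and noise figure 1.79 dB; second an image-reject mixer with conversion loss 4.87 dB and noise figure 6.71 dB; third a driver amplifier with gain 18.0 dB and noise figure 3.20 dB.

2.54 dB

Convert to linear (a loss of L dB is a gain of −L dB): F_i = 10^(NF_i/10), G_i = 10^(G_i,dB/10)
  Stage 1: F_1 = 10^(1.79/10) = 1.510, G_1 = 10^(13.9/10) = 24.55
  Stage 2: F_2 = 10^(6.71/10) = 4.688, G_2 = 10^(−4.87/10) = 0.3258
  Stage 3: F_3 = 10^(3.20/10) = 2.089, G_3 = 10^(18.0/10) = 63.10
Friis cascade:
  F = 1.510 + (4.688 − 1)/24.55 + (2.089 − 1)/7.998 = 1.797
NF = 10 log₁₀(1.797) = 2.54 dB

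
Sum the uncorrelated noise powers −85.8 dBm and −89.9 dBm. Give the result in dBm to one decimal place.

−84.4 dBm

Convert to linear, add, convert back:
P₁ = 2.63×10⁻¹² W, P₂ = 1.02×10⁻¹² W
P_tot = 3.65×10⁻¹² W → 10 log₁₀(P_tot / 10⁻³) = −84.4 dBm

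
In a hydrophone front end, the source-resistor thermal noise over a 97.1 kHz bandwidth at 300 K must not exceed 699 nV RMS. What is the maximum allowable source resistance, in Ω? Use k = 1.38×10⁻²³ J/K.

Johnson–Nyquist: V_n = √(4kTRB) ⇒ R = V_n² / (4kTB)
4kTB = 4 × 1.38×10⁻²³ × 300 × 9.71×10⁴ = 1.61×10⁻¹⁵
R = (6.99×10⁻⁷)² / 1.61×10⁻¹⁵ = 3.04×10² Ω = 304 Ω

304 Ω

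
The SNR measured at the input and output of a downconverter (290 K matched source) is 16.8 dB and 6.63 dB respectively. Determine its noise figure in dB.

10.17 dB

NF (dB) = SNR_in(dB) − SNR_out(dB) when the source is at T₀
NF = 16.8 − 6.63 = 10.17 dB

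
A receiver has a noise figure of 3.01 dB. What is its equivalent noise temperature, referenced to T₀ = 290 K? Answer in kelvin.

290 K

F = 10^(3.01/10) = 1.99986
T_e = (F − 1)·T₀ = (1.99986 − 1) × 290 = 290 K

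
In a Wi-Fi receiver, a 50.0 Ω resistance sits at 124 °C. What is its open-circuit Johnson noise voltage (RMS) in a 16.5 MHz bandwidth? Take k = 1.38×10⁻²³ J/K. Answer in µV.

T = 124 °C + 273.15 = 397.15 K
V_n = √(4kTRB)
4kTRB = 4 × 1.38×10⁻²³ × 397.15 × 5.00×10¹ × 1.65×10⁷ = 1.81×10⁻¹¹ V²
V_n = √(1.81×10⁻¹¹) = 4.25×10⁻⁶ V = 4.25 µV

4.25 µV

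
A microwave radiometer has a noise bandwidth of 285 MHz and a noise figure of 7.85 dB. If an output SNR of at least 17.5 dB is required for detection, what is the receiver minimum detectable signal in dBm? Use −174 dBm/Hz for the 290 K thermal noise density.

Sensitivity = −174 + 10 log₁₀(B) + NF + SNR_min
= −174 + 84.55 + 7.85 + 17.5
= −64.10 dBm → −64.1 dBm

−64.1 dBm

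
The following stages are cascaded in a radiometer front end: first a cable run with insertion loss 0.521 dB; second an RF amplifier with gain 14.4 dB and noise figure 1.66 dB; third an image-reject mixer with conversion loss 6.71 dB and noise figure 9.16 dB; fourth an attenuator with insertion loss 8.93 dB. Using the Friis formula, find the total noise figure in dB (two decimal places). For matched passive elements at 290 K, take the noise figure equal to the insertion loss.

Convert to linear (a loss of L dB is a gain of −L dB): F_i = 10^(NF_i/10), G_i = 10^(G_i,dB/10)
  Stage 1: F_1 = 10^(0.521/10) = 1.127, G_1 = 10^(−0.521/10) = 0.8870
  Stage 2: F_2 = 10^(1.66/10) = 1.466, G_2 = 10^(14.4/10) = 27.54
  Stage 3: F_3 = 10^(9.16/10) = 8.241, G_3 = 10^(−6.71/10) = 0.2133
  Stage 4: F_4 = 10^(8.93/10) = 7.816, G_4 = 10^(−8.93/10) = 0.1279
Friis cascade:
  F = 1.127 + (1.466 − 1)/0.8870 + (8.241 − 1)/24.43 + (7.816 − 1)/5.211 = 3.257
NF = 10 log₁₀(3.257) = 5.13 dB

5.13 dB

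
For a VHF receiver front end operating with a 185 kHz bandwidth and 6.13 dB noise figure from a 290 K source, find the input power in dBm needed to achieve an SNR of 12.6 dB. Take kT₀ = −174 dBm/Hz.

Sensitivity = −174 + 10 log₁₀(B) + NF + SNR_min
= −174 + 52.67 + 6.13 + 12.6
= −102.60 dBm → −102.6 dBm

−102.6 dBm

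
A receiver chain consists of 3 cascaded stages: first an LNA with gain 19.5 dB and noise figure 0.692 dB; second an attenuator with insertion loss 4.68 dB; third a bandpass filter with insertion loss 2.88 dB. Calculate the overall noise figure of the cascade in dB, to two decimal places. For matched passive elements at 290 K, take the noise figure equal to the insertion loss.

0.88 dB

Convert to linear (a loss of L dB is a gain of −L dB): F_i = 10^(NF_i/10), G_i = 10^(G_i,dB/10)
  Stage 1: F_1 = 10^(0.692/10) = 1.173, G_1 = 10^(19.5/10) = 89.13
  Stage 2: F_2 = 10^(4.68/10) = 2.938, G_2 = 10^(−4.68/10) = 0.3404
  Stage 3: F_3 = 10^(2.88/10) = 1.941, G_3 = 10^(−2.88/10) = 0.5152
Friis cascade:
  F = 1.173 + (2.938 − 1)/89.13 + (1.941 − 1)/30.34 = 1.225
NF = 10 log₁₀(1.225) = 0.88 dB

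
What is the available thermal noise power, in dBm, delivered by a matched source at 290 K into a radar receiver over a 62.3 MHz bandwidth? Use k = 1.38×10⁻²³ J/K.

−96.0 dBm

P_n = kTB = 1.38×10⁻²³ × 290 × 6.23×10⁷ = 2.49×10⁻¹³ W
In dBm: 10 log₁₀(2.49×10⁻¹³ / 10⁻³) = −96.0 dBm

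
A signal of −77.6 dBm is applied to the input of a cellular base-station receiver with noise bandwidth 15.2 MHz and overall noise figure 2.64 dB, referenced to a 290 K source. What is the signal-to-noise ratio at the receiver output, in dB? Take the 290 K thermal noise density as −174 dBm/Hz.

21.9 dB

Noise floor: N = −174 + 10 log₁₀(B) + NF
10 log₁₀(1.52×10⁷) = 71.82 dB
N = −174 + 71.82 + 2.64 = −99.54 dBm
SNR = P_sig − N = −77.6 − (−99.54) = 21.94 dB → 21.9 dB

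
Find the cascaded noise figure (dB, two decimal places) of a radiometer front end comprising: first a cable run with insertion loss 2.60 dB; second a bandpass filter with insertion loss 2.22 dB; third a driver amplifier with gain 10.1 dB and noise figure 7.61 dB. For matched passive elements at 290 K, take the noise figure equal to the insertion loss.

12.43 dB

Convert to linear (a loss of L dB is a gain of −L dB): F_i = 10^(NF_i/10), G_i = 10^(G_i,dB/10)
  Stage 1: F_1 = 10^(2.60/10) = 1.820, G_1 = 10^(−2.60/10) = 0.5495
  Stage 2: F_2 = 10^(2.22/10) = 1.667, G_2 = 10^(−2.22/10) = 0.5998
  Stage 3: F_3 = 10^(7.61/10) = 5.768, G_3 = 10^(10.1/10) = 10.23
Friis cascade:
  F = 1.820 + (1.667 − 1)/0.5495 + (5.768 − 1)/0.3296 = 17.50
NF = 10 log₁₀(17.50) = 12.43 dB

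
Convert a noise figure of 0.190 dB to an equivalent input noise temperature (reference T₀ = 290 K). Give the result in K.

F = 10^(0.190/10) = 1.04472
T_e = (F − 1)·T₀ = (1.04472 − 1) × 290 = 13.0 K

13.0 K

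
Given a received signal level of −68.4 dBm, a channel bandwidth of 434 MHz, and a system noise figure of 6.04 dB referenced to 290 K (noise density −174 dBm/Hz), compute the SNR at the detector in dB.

13.2 dB

Noise floor: N = −174 + 10 log₁₀(B) + NF
10 log₁₀(4.34×10⁸) = 86.37 dB
N = −174 + 86.37 + 6.04 = −81.59 dBm
SNR = P_sig − N = −68.4 − (−81.59) = 13.19 dB → 13.2 dB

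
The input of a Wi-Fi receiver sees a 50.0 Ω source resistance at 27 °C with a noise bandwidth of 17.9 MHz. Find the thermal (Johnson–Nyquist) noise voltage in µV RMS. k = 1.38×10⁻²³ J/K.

T = 27 °C + 273.15 = 300.15 K
V_n = √(4kTRB)
4kTRB = 4 × 1.38×10⁻²³ × 300.15 × 5.00×10¹ × 1.79×10⁷ = 1.48×10⁻¹¹ V²
V_n = √(1.48×10⁻¹¹) = 3.85×10⁻⁶ V = 3.85 µV

3.85 µV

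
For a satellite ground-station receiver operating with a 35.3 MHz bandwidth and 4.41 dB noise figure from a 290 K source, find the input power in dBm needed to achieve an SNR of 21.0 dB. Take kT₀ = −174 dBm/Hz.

−73.1 dBm

Sensitivity = −174 + 10 log₁₀(B) + NF + SNR_min
= −174 + 75.48 + 4.41 + 21.0
= −73.11 dBm → −73.1 dBm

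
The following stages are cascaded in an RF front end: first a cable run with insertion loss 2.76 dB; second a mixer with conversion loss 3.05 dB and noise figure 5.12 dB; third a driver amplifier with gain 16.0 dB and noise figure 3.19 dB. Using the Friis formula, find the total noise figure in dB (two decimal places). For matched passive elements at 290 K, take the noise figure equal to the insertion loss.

Convert to linear (a loss of L dB is a gain of −L dB): F_i = 10^(NF_i/10), G_i = 10^(G_i,dB/10)
  Stage 1: F_1 = 10^(2.76/10) = 1.888, G_1 = 10^(−2.76/10) = 0.5297
  Stage 2: F_2 = 10^(5.12/10) = 3.251, G_2 = 10^(−3.05/10) = 0.4955
  Stage 3: F_3 = 10^(3.19/10) = 2.084, G_3 = 10^(16.0/10) = 39.81
Friis cascade:
  F = 1.888 + (3.251 − 1)/0.5297 + (2.084 − 1)/0.2624 = 10.27
NF = 10 log₁₀(10.27) = 10.12 dB

10.12 dB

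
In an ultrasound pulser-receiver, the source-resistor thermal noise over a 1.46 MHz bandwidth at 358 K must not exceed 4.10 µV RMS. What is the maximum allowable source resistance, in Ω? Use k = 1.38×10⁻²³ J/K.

583 Ω

Johnson–Nyquist: V_n = √(4kTRB) ⇒ R = V_n² / (4kTB)
4kTB = 4 × 1.38×10⁻²³ × 358 × 1.46×10⁶ = 2.89×10⁻¹⁴
R = (4.10×10⁻⁶)² / 2.89×10⁻¹⁴ = 5.83×10² Ω = 583 Ω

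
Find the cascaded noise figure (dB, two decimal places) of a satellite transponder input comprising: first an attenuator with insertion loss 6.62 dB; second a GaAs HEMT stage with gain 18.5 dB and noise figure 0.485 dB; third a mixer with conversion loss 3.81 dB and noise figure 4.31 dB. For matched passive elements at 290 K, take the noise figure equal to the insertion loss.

7.20 dB

Convert to linear (a loss of L dB is a gain of −L dB): F_i = 10^(NF_i/10), G_i = 10^(G_i,dB/10)
  Stage 1: F_1 = 10^(6.62/10) = 4.592, G_1 = 10^(−6.62/10) = 0.2178
  Stage 2: F_2 = 10^(0.485/10) = 1.118, G_2 = 10^(18.5/10) = 70.79
  Stage 3: F_3 = 10^(4.31/10) = 2.698, G_3 = 10^(−3.81/10) = 0.4159
Friis cascade:
  F = 4.592 + (1.118 − 1)/0.2178 + (2.698 − 1)/15.42 = 5.245
NF = 10 log₁₀(5.245) = 7.20 dB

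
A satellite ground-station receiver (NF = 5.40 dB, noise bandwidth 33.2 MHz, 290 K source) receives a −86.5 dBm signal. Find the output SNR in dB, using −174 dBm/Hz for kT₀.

6.9 dB

Noise floor: N = −174 + 10 log₁₀(B) + NF
10 log₁₀(3.32×10⁷) = 75.21 dB
N = −174 + 75.21 + 5.40 = −93.39 dBm
SNR = P_sig − N = −86.5 − (−93.39) = 6.89 dB → 6.9 dB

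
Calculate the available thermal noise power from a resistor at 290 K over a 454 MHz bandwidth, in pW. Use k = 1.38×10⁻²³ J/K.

1.82 pW

P_n = kTB = 1.38×10⁻²³ × 290 × 4.54×10⁸ = 1.82×10⁻¹² W = 1.82 pW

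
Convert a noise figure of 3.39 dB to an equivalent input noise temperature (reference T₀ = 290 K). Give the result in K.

F = 10^(3.39/10) = 2.18273
T_e = (F − 1)·T₀ = (2.18273 − 1) × 290 = 343 K

343 K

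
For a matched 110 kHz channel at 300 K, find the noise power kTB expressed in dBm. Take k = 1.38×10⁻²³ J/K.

P_n = kTB = 1.38×10⁻²³ × 300 × 1.10×10⁵ = 4.55×10⁻¹⁶ W
In dBm: 10 log₁₀(4.55×10⁻¹⁶ / 10⁻³) = −123.4 dBm

−123.4 dBm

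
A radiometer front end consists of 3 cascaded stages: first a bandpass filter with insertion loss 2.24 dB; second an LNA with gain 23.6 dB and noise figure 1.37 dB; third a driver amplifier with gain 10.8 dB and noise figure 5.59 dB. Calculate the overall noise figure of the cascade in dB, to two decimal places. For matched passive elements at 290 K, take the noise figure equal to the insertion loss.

3.65 dB

Convert to linear (a loss of L dB is a gain of −L dB): F_i = 10^(NF_i/10), G_i = 10^(G_i,dB/10)
  Stage 1: F_1 = 10^(2.24/10) = 1.675, G_1 = 10^(−2.24/10) = 0.5970
  Stage 2: F_2 = 10^(1.37/10) = 1.371, G_2 = 10^(23.6/10) = 229.1
  Stage 3: F_3 = 10^(5.59/10) = 3.622, G_3 = 10^(10.8/10) = 12.02
Friis cascade:
  F = 1.675 + (1.371 − 1)/0.5970 + (3.622 − 1)/136.8 = 2.315
NF = 10 log₁₀(2.315) = 3.65 dB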